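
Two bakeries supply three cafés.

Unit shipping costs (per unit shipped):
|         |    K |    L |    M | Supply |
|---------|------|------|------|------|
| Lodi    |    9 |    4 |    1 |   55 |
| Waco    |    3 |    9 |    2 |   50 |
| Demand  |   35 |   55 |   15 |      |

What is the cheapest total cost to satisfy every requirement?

355

Optimal allocation:
  Lodi→L: 55 × 4 = 220
  Waco→K: 35 × 3 = 105
  Waco→M: 15 × 2 = 30
Total = 220 + 105 + 30 = 355.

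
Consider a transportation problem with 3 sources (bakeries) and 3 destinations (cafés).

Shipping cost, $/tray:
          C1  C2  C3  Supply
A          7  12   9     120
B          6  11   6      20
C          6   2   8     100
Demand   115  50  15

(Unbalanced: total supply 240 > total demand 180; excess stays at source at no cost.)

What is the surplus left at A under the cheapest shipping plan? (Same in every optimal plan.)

60

Minimum-cost shipments:
  A->C1: 60 × $7 = $420
  B->C1: 5 × $6 = $30
  B->C3: 15 × $6 = $90
  C->C1: 50 × $6 = $300
  C->C2: 50 × $2 = $100
Total cost = $940.
A ships 60 of its 120, leaving 60.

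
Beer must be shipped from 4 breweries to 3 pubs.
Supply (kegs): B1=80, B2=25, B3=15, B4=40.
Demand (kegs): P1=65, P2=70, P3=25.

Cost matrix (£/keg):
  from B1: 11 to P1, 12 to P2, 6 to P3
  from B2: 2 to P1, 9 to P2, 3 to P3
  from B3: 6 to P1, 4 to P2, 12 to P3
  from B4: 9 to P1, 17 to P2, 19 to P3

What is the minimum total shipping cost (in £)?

Optimal allocation:
  B1->P2: 55 × £12 = £660
  B1->P3: 25 × £6 = £150
  B2->P1: 25 × £2 = £50
  B3->P2: 15 × £4 = £60
  B4->P1: 40 × £9 = £360
Total = 660 + 150 + 50 + 60 + 360 = £1280.

1280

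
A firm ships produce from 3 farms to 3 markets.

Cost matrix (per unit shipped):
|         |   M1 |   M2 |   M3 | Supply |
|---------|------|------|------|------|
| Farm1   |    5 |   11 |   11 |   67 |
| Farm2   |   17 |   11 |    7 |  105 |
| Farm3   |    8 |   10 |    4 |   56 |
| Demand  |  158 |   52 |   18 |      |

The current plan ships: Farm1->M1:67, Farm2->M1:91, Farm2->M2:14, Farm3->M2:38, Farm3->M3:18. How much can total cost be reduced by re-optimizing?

Current plan cost = 67·5 + 91·17 + 14·11 + 38·10 + 18·4 = 2488.
Optimal plan:
  Farm1–M1: 67 × 5 = 335
  Farm2–M1: 35 × 17 = 595
  Farm2–M2: 52 × 11 = 572
  Farm2–M3: 18 × 7 = 126
  Farm3–M1: 56 × 8 = 448
Optimal cost = 2076.
Saving = 2488 − 2076 = 412.

412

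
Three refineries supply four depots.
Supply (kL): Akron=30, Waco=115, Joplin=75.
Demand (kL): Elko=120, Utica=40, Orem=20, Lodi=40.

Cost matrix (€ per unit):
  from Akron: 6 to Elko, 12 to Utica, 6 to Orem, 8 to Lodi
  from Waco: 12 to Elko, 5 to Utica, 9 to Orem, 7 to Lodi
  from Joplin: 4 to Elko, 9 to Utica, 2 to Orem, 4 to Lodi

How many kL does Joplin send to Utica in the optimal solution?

0

Solving gives:
  Akron–Elko: 30 × €6 = €180
  Waco–Elko: 15 × €12 = €180
  Waco–Utica: 40 × €5 = €200
  Waco–Orem: 20 × €9 = €180
  Waco–Lodi: 40 × €7 = €280
  Joplin–Elko: 75 × €4 = €300
Total cost = €1320.
The route Joplin→Utica is not used.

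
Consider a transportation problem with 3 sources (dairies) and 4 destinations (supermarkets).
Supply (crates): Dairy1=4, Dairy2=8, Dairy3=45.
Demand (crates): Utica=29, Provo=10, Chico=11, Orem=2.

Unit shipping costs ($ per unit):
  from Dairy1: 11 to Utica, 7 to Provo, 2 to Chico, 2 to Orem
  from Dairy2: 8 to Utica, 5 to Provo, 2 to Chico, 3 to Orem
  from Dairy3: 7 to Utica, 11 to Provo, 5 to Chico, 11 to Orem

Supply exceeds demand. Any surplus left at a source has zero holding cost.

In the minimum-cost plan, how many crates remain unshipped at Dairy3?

Minimum-cost shipments:
  Dairy1–Provo: 2 × $7 = $14
  Dairy1–Orem: 2 × $2 = $4
  Dairy2–Provo: 8 × $5 = $40
  Dairy3–Utica: 29 × $7 = $203
  Dairy3–Chico: 11 × $5 = $55
Total cost = $316.
Dairy3 ships 40 of its 45, leaving 5.

5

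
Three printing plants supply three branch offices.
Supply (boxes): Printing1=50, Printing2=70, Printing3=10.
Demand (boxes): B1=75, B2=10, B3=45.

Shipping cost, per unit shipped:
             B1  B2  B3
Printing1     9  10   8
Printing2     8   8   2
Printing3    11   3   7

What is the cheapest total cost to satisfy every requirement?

770

A cheapest plan:
  Printing1 to B1: 50 × 9 = 450
  Printing2 to B1: 25 × 8 = 200
  Printing2 to B3: 45 × 2 = 90
  Printing3 to B2: 10 × 3 = 30
Total = 450 + 200 + 90 + 30 = 770.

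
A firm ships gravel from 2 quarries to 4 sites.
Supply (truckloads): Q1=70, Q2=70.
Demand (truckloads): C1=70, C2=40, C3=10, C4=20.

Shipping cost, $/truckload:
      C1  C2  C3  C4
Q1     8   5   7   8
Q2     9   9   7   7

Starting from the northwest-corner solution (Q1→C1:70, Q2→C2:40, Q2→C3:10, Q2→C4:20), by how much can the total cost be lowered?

Current plan cost = 70·8 + 40·9 + 10·7 + 20·7 = $1130.
Optimal plan:
  Q1 to C1: 30 × $8 = $240
  Q1 to C2: 40 × $5 = $200
  Q2 to C1: 40 × $9 = $360
  Q2 to C3: 10 × $7 = $70
  Q2 to C4: 20 × $7 = $140
Optimal cost = $1010.
Saving = 1130 − 1010 = $120.

120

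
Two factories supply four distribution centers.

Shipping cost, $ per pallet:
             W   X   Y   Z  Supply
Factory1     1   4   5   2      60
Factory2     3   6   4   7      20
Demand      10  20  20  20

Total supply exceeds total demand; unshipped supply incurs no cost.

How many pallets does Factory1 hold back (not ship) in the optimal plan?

Minimum-cost shipments:
  Factory1->W: 10 × $1 = $10
  Factory1->X: 20 × $4 = $80
  Factory1->Z: 20 × $2 = $40
  Factory2->Y: 20 × $4 = $80
Total cost = $210.
Factory1 ships 50 of its 60, leaving 10.

10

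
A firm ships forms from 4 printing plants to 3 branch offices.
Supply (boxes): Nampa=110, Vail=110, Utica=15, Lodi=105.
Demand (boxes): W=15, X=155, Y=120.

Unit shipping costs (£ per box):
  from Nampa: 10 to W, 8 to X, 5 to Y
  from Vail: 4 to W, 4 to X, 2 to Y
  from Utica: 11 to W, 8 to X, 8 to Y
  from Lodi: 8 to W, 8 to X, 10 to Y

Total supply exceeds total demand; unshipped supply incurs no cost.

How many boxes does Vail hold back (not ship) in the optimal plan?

Minimum-cost shipments:
  Nampa to Y: 110 boxes
  Vail to X: 100 boxes
  Vail to Y: 10 boxes
  Utica to X: 15 boxes
  Lodi to W: 15 boxes
  Lodi to X: 40 boxes
Total cost = £1530.
Vail ships 110 of its 110, leaving 0.

0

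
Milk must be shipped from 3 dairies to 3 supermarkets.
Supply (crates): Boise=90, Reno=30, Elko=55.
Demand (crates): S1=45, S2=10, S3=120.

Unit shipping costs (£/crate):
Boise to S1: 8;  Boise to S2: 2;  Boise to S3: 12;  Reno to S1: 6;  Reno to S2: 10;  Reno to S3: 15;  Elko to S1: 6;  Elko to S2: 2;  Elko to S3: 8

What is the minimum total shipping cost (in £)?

A cheapest plan:
  Boise->S1: 15 crates
  Boise->S2: 10 crates
  Boise->S3: 65 crates
  Reno->S1: 30 crates
  Elko->S3: 55 crates
Total cost = £1540.
(Supply check: Boise ships 90; Reno ships 30; Elko ships 55.)

1540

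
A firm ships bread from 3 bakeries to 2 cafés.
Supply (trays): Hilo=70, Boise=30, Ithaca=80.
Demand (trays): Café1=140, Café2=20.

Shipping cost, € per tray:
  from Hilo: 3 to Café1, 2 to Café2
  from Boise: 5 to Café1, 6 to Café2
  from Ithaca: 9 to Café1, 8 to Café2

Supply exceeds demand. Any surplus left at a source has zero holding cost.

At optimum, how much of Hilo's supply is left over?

0

An optimal plan:
  Hilo→Café1: 50 × €3 = €150
  Hilo→Café2: 20 × €2 = €40
  Boise→Café1: 30 × €5 = €150
  Ithaca→Café1: 60 × €9 = €540
Total cost = €880.
Hilo ships 70 of its 70, leaving 0.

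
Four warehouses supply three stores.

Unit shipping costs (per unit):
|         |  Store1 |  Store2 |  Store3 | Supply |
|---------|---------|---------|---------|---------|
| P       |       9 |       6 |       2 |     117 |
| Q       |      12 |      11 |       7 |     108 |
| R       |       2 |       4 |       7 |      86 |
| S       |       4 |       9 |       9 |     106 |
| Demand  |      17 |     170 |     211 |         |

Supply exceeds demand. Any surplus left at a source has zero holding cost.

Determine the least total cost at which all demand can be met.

Optimal allocation:
  P–Store3: 117 × 2 = 234
  Q–Store3: 94 × 7 = 658
  R–Store2: 86 × 4 = 344
  S–Store1: 17 × 4 = 68
  S–Store2: 84 × 9 = 756
Total = 234 + 658 + 344 + 68 + 756 = 2060.
(Supply check: P ships 117; Q ships 94; R ships 86; S ships 101.)

2060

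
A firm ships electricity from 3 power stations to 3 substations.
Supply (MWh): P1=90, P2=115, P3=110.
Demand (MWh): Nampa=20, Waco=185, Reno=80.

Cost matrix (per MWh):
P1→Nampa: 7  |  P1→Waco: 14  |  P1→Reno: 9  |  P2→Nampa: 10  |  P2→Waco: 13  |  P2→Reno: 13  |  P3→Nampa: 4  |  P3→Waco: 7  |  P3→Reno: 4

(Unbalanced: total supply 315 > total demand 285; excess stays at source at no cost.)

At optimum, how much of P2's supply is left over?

30

An optimal plan:
  P1 to Nampa: 20 MWh
  P1 to Reno: 70 MWh
  P2 to Waco: 85 MWh
  P3 to Waco: 100 MWh
  P3 to Reno: 10 MWh
Total cost = 2615.
P2 ships 85 of its 115, leaving 30.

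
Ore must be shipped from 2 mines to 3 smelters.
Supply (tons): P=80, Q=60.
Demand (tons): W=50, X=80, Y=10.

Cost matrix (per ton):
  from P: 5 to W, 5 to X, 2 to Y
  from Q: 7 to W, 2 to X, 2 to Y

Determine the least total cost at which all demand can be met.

490

Optimal allocation:
  P→W: 50 × 5 = 250
  P→X: 20 × 5 = 100
  P→Y: 10 × 2 = 20
  Q→X: 60 × 2 = 120
Total = 250 + 100 + 20 + 120 = 490.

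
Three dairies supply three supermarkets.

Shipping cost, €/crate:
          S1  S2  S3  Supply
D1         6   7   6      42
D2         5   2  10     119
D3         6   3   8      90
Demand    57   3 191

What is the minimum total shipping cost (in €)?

A cheapest plan:
  D1 to S3: 42 crates
  D2 to S1: 57 crates
  D2 to S2: 3 crates
  D2 to S3: 59 crates
  D3 to S3: 90 crates
Total cost = €1853.
(Supply check: D1 ships 42; D2 ships 119; D3 ships 90.)

1853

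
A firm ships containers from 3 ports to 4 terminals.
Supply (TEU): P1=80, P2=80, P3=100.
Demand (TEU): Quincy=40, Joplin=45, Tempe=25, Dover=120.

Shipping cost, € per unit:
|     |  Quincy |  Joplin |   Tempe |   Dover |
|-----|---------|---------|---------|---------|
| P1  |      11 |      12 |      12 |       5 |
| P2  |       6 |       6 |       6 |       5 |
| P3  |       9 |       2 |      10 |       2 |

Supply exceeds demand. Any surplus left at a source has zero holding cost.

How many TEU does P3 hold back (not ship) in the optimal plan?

0

Minimum-cost shipments:
  P1–Dover: 65 × €5 = €325
  P2–Quincy: 40 × €6 = €240
  P2–Tempe: 25 × €6 = €150
  P3–Joplin: 45 × €2 = €90
  P3–Dover: 55 × €2 = €110
Total cost = €915.
P3 ships 100 of its 100, leaving 0.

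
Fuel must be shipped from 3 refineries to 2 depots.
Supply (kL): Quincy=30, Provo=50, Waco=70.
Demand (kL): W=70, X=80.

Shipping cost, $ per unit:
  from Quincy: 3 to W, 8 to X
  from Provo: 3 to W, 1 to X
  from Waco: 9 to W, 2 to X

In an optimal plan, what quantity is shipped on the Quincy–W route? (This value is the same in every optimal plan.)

30

Solving gives:
  Quincy→W: 30 × $3 = $90
  Provo→W: 40 × $3 = $120
  Provo→X: 10 × $1 = $10
  Waco→X: 70 × $2 = $140
Total cost = $360.
So Quincy→W carries 30 kL.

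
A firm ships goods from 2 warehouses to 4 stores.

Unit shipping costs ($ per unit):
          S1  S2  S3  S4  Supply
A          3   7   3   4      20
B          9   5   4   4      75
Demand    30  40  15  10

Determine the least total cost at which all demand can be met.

A cheapest plan:
  A to S1: 20 × $3 = $60
  B to S1: 10 × $9 = $90
  B to S2: 40 × $5 = $200
  B to S3: 15 × $4 = $60
  B to S4: 10 × $4 = $40
Total = 60 + 90 + 200 + 60 + 40 = $450.

450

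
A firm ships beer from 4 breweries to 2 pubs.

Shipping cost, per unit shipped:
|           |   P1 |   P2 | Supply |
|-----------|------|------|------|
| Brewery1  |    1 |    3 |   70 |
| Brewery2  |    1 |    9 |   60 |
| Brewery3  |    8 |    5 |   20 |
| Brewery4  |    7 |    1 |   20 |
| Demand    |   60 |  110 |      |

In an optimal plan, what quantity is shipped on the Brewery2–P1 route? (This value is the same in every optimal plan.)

Optimal shipments:
  Brewery1→P2: 70 kegs
  Brewery2→P1: 60 kegs
  Brewery3→P2: 20 kegs
  Brewery4→P2: 20 kegs
Total cost = 390.
So Brewery2→P1 carries 60 kegs.

60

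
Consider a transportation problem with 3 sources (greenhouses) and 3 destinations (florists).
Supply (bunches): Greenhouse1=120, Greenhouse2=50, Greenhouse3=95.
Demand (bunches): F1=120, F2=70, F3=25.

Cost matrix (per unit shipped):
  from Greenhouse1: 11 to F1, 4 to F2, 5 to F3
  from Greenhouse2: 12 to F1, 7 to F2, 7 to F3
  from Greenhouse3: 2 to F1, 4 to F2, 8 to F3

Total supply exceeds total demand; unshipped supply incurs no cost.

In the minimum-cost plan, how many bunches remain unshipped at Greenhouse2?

An optimal plan:
  Greenhouse1–F1: 25 × 11 = 275
  Greenhouse1–F2: 70 × 4 = 280
  Greenhouse1–F3: 25 × 5 = 125
  Greenhouse3–F1: 95 × 2 = 190
Total cost = 870.
Greenhouse2 ships 0 of its 50, leaving 50.

50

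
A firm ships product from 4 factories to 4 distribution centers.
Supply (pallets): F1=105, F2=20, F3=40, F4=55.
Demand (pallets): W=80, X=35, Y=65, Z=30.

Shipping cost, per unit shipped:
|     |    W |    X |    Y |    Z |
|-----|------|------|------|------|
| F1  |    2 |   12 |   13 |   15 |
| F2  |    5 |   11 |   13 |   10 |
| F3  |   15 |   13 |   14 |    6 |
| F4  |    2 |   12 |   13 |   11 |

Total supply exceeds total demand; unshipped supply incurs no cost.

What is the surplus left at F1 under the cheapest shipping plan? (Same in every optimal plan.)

0

Minimum-cost shipments:
  F1->W: 80 × 2 = 160
  F1->X: 15 × 12 = 180
  F1->Y: 10 × 13 = 130
  F2->X: 20 × 11 = 220
  F3->Z: 30 × 6 = 180
  F4->Y: 55 × 13 = 715
Total cost = 1585.
F1 ships 105 of its 105, leaving 0.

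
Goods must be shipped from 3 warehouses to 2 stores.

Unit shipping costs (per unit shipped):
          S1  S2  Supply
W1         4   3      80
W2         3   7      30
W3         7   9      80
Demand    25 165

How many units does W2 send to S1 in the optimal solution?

The minimum-cost plan:
  W1 to S2: 80 units
  W2 to S1: 25 units
  W2 to S2: 5 units
  W3 to S2: 80 units
Total cost = 1070.
So W2→S1 carries 25 units.

25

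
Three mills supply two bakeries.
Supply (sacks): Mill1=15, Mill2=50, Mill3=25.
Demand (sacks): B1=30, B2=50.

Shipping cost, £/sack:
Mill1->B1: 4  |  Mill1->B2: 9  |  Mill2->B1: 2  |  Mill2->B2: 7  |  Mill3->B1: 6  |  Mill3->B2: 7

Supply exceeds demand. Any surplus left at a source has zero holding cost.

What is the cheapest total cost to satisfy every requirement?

420

Optimal allocation:
  Mill1->B2: 5 × £9 = £45
  Mill2->B1: 30 × £2 = £60
  Mill2->B2: 20 × £7 = £140
  Mill3->B2: 25 × £7 = £175
Total = 45 + 60 + 140 + 175 = £420.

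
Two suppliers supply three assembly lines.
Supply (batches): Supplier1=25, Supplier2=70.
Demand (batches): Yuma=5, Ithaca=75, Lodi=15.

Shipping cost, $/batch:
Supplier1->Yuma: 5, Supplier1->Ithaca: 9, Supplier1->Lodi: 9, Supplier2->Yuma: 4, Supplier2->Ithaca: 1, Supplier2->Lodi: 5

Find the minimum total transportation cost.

275

An optimal shipping plan:
  Supplier1→Yuma: 5 batches
  Supplier1→Ithaca: 5 batches
  Supplier1→Lodi: 15 batches
  Supplier2→Ithaca: 70 batches
Total cost = $275.
(Supply check: Supplier1 ships 25; Supplier2 ships 70.)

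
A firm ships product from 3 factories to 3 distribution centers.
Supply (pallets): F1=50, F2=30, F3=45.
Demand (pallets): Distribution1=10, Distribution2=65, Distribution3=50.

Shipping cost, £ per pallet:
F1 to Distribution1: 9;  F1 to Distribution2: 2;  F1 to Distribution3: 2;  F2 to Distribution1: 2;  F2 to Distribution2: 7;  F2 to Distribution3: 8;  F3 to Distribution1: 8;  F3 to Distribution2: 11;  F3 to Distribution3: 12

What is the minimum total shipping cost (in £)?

755

One minimum-cost allocation:
  F1 to Distribution3: 50 × £2 = £100
  F2 to Distribution1: 10 × £2 = £20
  F2 to Distribution2: 20 × £7 = £140
  F3 to Distribution2: 45 × £11 = £495
Total = 100 + 20 + 140 + 495 = £755.
(Supply check: F1 ships 50; F2 ships 30; F3 ships 45.)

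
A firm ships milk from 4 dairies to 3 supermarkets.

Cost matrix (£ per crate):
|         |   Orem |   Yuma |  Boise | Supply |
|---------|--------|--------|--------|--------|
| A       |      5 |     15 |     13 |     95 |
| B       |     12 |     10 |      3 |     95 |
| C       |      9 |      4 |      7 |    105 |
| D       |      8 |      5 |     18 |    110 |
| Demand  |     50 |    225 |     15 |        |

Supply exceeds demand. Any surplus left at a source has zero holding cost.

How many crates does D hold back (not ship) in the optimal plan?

Minimum-cost shipments:
  A->Orem: 50 × £5 = £250
  B->Yuma: 10 × £10 = £100
  B->Boise: 15 × £3 = £45
  C->Yuma: 105 × £4 = £420
  D->Yuma: 110 × £5 = £550
Total cost = £1365.
D ships 110 of its 110, leaving 0.

0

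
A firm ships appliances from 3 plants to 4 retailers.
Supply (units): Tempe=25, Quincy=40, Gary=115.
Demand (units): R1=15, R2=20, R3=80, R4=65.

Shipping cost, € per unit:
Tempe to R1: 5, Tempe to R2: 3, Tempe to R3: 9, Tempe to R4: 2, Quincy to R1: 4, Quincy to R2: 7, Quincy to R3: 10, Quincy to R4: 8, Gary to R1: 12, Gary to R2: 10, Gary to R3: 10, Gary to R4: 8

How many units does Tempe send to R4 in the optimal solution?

Solving gives:
  Tempe–R4: 25 units
  Quincy–R1: 15 units
  Quincy–R2: 20 units
  Quincy–R4: 5 units
  Gary–R3: 80 units
  Gary–R4: 35 units
Total cost = €1370.
So Tempe→R4 carries 25 units.

25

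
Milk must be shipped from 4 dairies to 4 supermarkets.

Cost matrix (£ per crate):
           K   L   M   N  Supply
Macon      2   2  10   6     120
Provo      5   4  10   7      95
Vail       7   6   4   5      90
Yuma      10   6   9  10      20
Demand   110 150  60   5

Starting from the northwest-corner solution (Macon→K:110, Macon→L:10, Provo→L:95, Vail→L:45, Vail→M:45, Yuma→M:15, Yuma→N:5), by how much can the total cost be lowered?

Current plan cost = 110·2 + 10·2 + 95·4 + 45·6 + 45·4 + 15·9 + 5·10 = £1255.
Optimal plan:
  Macon->K: 110 × £2 = £220
  Macon->L: 10 × £2 = £20
  Provo->L: 95 × £4 = £380
  Vail->L: 25 × £6 = £150
  Vail->M: 60 × £4 = £240
  Vail->N: 5 × £5 = £25
  Yuma->L: 20 × £6 = £120
Optimal cost = £1155.
Saving = 1255 − 1155 = £100.

100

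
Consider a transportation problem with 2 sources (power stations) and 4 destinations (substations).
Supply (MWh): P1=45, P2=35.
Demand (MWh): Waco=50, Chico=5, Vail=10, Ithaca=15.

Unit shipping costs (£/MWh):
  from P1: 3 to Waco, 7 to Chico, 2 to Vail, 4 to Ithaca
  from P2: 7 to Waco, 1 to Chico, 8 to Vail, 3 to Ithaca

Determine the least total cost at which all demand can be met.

A cheapest plan:
  P1->Waco: 35 MWh
  P1->Vail: 10 MWh
  P2->Waco: 15 MWh
  P2->Chico: 5 MWh
  P2->Ithaca: 15 MWh
Total cost = £280.
(Supply check: P1 ships 45; P2 ships 35.)

280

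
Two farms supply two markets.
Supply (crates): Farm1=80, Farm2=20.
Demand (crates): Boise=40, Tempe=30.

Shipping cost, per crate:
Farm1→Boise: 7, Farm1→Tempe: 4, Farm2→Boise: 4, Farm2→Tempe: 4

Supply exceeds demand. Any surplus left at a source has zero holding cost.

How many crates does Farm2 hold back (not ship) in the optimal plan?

0

An optimal plan:
  Farm1 to Boise: 20 × 7 = 140
  Farm1 to Tempe: 30 × 4 = 120
  Farm2 to Boise: 20 × 4 = 80
Total cost = 340.
Farm2 ships 20 of its 20, leaving 0.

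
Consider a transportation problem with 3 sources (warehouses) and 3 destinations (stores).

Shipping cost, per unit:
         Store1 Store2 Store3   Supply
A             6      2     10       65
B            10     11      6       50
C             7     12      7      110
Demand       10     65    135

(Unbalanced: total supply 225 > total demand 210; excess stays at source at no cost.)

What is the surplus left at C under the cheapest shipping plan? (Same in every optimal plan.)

15

An optimal plan:
  A to Store2: 65 × 2 = 130
  B to Store3: 50 × 6 = 300
  C to Store1: 10 × 7 = 70
  C to Store3: 85 × 7 = 595
Total cost = 1095.
C ships 95 of its 110, leaving 15.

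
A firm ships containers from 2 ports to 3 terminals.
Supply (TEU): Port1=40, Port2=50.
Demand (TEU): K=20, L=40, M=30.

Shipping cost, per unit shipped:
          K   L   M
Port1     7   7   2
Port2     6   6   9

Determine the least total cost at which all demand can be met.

An optimal shipping plan:
  Port1->K: 10 × 7 = 70
  Port1->M: 30 × 2 = 60
  Port2->K: 10 × 6 = 60
  Port2->L: 40 × 6 = 240
Total = 70 + 60 + 60 + 240 = 430.

430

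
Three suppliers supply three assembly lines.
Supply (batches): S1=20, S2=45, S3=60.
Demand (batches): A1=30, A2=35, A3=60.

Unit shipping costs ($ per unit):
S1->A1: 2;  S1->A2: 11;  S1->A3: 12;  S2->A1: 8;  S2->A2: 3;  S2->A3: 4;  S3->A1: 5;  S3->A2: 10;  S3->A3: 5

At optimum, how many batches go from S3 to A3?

Optimal shipments:
  S1→A1: 20 × $2 = $40
  S2→A2: 35 × $3 = $105
  S2→A3: 10 × $4 = $40
  S3→A1: 10 × $5 = $50
  S3→A3: 50 × $5 = $250
Total cost = $485.
So S3→A3 carries 50 batches.

50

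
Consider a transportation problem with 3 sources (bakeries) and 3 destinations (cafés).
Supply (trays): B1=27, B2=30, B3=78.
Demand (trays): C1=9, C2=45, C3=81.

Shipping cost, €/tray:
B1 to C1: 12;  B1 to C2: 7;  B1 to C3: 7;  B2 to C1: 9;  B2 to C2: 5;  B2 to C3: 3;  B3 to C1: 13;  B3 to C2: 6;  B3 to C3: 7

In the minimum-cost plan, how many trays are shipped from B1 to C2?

0

Optimal shipments:
  B1→C1: 9 trays
  B1→C3: 18 trays
  B2→C3: 30 trays
  B3→C2: 45 trays
  B3→C3: 33 trays
Total cost = €825.
The route B1→C2 is not used.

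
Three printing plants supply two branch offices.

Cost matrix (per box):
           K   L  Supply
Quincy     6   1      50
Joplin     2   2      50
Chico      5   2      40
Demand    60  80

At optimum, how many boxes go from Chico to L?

Optimal shipments:
  Quincy→L: 50 × 1 = 50
  Joplin→K: 50 × 2 = 100
  Chico→K: 10 × 5 = 50
  Chico→L: 30 × 2 = 60
Total cost = 260.
So Chico→L carries 30 boxes.

30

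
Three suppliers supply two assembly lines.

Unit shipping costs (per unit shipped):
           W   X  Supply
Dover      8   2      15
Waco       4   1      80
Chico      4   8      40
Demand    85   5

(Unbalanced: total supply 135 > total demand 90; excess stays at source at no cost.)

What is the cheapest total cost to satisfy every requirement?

Optimal allocation:
  Waco to W: 45 × 4 = 180
  Waco to X: 5 × 1 = 5
  Chico to W: 40 × 4 = 160
Total = 180 + 5 + 160 = 345.

345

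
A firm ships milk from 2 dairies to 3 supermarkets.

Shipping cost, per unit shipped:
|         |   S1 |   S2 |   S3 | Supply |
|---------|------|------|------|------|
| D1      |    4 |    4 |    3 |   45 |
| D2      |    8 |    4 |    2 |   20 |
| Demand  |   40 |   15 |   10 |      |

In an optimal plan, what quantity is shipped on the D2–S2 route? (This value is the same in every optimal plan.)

10

Solving gives:
  D1–S1: 40 × 4 = 160
  D1–S2: 5 × 4 = 20
  D2–S2: 10 × 4 = 40
  D2–S3: 10 × 2 = 20
Total cost = 240.
So D2→S2 carries 10 crates.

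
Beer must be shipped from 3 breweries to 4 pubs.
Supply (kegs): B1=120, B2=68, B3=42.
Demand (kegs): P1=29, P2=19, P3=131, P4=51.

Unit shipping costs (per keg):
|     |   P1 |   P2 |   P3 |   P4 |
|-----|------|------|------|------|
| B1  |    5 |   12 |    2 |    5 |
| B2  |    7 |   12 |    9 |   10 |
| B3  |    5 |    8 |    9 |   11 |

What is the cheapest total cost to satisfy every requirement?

1158

A cheapest plan:
  B1->P3: 120 kegs
  B2->P1: 6 kegs
  B2->P3: 11 kegs
  B2->P4: 51 kegs
  B3->P1: 23 kegs
  B3->P2: 19 kegs
Total cost = 1158.
(Supply check: B1 ships 120; B2 ships 68; B3 ships 42.)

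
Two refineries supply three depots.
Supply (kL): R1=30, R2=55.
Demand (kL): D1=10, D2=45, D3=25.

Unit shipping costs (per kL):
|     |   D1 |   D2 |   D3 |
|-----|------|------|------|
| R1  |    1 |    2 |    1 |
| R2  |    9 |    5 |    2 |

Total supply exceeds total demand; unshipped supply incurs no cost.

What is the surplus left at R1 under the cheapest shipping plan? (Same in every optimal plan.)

0

Minimum-cost shipments:
  R1→D1: 10 × 1 = 10
  R1→D2: 20 × 2 = 40
  R2→D2: 25 × 5 = 125
  R2→D3: 25 × 2 = 50
Total cost = 225.
R1 ships 30 of its 30, leaving 0.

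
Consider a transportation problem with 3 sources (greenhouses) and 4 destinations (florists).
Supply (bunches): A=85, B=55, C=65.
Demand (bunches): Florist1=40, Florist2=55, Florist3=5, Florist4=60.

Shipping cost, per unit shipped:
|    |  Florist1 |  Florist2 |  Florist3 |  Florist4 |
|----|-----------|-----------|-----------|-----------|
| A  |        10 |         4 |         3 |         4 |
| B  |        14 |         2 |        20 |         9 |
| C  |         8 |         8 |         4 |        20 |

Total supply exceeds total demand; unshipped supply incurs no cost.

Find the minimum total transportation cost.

685

Optimal allocation:
  A to Florist3: 5 × 3 = 15
  A to Florist4: 60 × 4 = 240
  B to Florist2: 55 × 2 = 110
  C to Florist1: 40 × 8 = 320
Total = 15 + 240 + 110 + 320 = 685.
(Supply check: A ships 65; B ships 55; C ships 40.)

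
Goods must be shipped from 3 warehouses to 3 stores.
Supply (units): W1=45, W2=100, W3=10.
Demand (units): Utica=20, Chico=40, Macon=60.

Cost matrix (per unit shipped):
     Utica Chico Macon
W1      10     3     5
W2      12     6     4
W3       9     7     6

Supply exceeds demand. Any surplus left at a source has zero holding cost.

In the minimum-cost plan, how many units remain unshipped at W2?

An optimal plan:
  W1 to Utica: 5 × 10 = 50
  W1 to Chico: 40 × 3 = 120
  W2 to Utica: 5 × 12 = 60
  W2 to Macon: 60 × 4 = 240
  W3 to Utica: 10 × 9 = 90
Total cost = 560.
W2 ships 65 of its 100, leaving 35.

35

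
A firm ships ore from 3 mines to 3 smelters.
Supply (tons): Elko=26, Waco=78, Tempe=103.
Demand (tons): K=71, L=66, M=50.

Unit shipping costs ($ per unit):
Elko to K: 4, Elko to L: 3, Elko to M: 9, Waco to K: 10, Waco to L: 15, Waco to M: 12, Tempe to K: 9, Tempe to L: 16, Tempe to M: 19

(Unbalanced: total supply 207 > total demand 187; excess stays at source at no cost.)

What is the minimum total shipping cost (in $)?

1929

An optimal shipping plan:
  Elko to L: 26 tons
  Waco to L: 28 tons
  Waco to M: 50 tons
  Tempe to K: 71 tons
  Tempe to L: 12 tons
Total cost = $1929.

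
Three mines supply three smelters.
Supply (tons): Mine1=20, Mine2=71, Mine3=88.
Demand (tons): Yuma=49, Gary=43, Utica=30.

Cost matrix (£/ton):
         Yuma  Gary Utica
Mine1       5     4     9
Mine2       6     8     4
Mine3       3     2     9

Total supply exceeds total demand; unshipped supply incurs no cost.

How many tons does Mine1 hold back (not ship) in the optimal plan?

16

Minimum-cost shipments:
  Mine1–Gary: 4 × £4 = £16
  Mine2–Utica: 30 × £4 = £120
  Mine3–Yuma: 49 × £3 = £147
  Mine3–Gary: 39 × £2 = £78
Total cost = £361.
Mine1 ships 4 of its 20, leaving 16.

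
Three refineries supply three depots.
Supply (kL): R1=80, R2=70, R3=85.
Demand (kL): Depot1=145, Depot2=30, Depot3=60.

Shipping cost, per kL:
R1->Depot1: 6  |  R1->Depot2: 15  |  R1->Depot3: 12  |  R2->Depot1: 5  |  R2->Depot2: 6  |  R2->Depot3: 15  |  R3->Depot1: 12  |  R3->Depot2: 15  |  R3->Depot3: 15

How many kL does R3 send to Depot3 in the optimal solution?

60

Solving gives:
  R1–Depot1: 80 × 6 = 480
  R2–Depot1: 40 × 5 = 200
  R2–Depot2: 30 × 6 = 180
  R3–Depot1: 25 × 12 = 300
  R3–Depot3: 60 × 15 = 900
Total cost = 2060.
So R3→Depot3 carries 60 kL.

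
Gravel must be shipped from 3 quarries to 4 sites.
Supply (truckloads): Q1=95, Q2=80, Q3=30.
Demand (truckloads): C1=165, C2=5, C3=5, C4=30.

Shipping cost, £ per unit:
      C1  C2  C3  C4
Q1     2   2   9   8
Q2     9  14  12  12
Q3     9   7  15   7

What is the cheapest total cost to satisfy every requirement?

1135

One minimum-cost allocation:
  Q1 to C1: 90 × £2 = £180
  Q1 to C2: 5 × £2 = £10
  Q2 to C1: 75 × £9 = £675
  Q2 to C3: 5 × £12 = £60
  Q3 to C4: 30 × £7 = £210
Total = 180 + 10 + 675 + 60 + 210 = £1135.
(Supply check: Q1 ships 95; Q2 ships 80; Q3 ships 30.)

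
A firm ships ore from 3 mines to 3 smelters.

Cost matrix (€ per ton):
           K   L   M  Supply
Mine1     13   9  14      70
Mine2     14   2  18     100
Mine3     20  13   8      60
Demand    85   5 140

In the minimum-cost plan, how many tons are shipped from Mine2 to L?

5

The minimum-cost plan:
  Mine1->M: 70 × €14 = €980
  Mine2->K: 85 × €14 = €1190
  Mine2->L: 5 × €2 = €10
  Mine2->M: 10 × €18 = €180
  Mine3->M: 60 × €8 = €480
Total cost = €2840.
So Mine2→L carries 5 tons.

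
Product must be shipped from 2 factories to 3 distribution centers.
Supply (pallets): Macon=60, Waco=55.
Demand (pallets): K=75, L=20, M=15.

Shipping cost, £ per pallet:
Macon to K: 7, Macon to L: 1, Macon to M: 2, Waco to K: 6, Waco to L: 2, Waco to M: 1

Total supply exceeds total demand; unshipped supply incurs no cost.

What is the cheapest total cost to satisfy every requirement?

520

An optimal shipping plan:
  Macon->K: 20 × £7 = £140
  Macon->L: 20 × £1 = £20
  Macon->M: 15 × £2 = £30
  Waco->K: 55 × £6 = £330
Total = 140 + 20 + 30 + 330 = £520.
(Supply check: Macon ships 55; Waco ships 55.)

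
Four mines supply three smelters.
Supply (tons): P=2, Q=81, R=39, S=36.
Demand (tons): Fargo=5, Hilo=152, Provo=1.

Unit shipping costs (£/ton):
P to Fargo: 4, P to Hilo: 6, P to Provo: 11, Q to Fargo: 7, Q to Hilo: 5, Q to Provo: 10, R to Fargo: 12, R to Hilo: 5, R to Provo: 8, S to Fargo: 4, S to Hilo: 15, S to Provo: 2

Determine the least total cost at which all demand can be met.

1084

A cheapest plan:
  P to Hilo: 2 × £6 = £12
  Q to Hilo: 81 × £5 = £405
  R to Hilo: 39 × £5 = £195
  S to Fargo: 5 × £4 = £20
  S to Hilo: 30 × £15 = £450
  S to Provo: 1 × £2 = £2
Total = 12 + 405 + 195 + 20 + 450 + 2 = £1084.
(Supply check: P ships 2; Q ships 81; R ships 39; S ships 36.)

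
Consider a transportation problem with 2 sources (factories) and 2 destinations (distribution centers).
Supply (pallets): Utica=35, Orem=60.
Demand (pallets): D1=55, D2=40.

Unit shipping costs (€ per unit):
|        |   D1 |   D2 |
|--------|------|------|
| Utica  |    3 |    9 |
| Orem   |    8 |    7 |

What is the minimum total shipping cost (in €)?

Optimal allocation:
  Utica–D1: 35 × €3 = €105
  Orem–D1: 20 × €8 = €160
  Orem–D2: 40 × €7 = €280
Total = 105 + 160 + 280 = €545.

545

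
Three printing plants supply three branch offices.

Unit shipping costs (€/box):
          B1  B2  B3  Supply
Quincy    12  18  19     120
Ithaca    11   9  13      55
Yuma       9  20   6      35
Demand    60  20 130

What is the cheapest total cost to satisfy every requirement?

2705

An optimal shipping plan:
  Quincy→B1: 60 boxes
  Quincy→B3: 60 boxes
  Ithaca→B2: 20 boxes
  Ithaca→B3: 35 boxes
  Yuma→B3: 35 boxes
Total cost = €2705.
(Supply check: Quincy ships 120; Ithaca ships 55; Yuma ships 35.)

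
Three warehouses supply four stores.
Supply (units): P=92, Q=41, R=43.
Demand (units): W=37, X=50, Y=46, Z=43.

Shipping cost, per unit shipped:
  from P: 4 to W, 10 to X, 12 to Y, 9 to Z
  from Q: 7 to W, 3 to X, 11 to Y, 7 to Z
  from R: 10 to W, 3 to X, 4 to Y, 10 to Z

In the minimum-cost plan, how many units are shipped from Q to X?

41

The minimum-cost plan:
  P to W: 37 units
  P to X: 9 units
  P to Y: 3 units
  P to Z: 43 units
  Q to X: 41 units
  R to Y: 43 units
Total cost = 956.
So Q→X carries 41 units.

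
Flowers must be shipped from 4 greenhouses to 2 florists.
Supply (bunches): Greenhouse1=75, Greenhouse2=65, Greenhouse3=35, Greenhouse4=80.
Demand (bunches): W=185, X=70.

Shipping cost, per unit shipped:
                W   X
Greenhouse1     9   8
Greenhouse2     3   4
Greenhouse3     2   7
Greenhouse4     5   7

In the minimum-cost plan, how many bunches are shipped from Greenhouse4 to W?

Solving gives:
  Greenhouse1->W: 5 × 9 = 45
  Greenhouse1->X: 70 × 8 = 560
  Greenhouse2->W: 65 × 3 = 195
  Greenhouse3->W: 35 × 2 = 70
  Greenhouse4->W: 80 × 5 = 400
Total cost = 1270.
So Greenhouse4→W carries 80 bunches.

80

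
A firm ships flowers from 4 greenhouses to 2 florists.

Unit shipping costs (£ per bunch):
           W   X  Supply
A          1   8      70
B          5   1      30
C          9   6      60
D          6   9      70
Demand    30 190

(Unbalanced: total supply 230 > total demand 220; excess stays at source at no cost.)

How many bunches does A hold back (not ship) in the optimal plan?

0

An optimal plan:
  A→W: 30 × £1 = £30
  A→X: 40 × £8 = £320
  B→X: 30 × £1 = £30
  C→X: 60 × £6 = £360
  D→X: 60 × £9 = £540
Total cost = £1280.
A ships 70 of its 70, leaving 0.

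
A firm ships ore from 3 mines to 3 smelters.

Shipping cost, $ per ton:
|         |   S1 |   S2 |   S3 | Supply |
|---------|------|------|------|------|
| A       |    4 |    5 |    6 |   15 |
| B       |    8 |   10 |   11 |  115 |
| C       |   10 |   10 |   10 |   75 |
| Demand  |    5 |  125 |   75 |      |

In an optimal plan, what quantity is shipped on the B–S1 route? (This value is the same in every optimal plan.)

The minimum-cost plan:
  A->S2: 15 × $5 = $75
  B->S1: 5 × $8 = $40
  B->S2: 110 × $10 = $1100
  C->S3: 75 × $10 = $750
Total cost = $1965.
So B→S1 carries 5 tons.

5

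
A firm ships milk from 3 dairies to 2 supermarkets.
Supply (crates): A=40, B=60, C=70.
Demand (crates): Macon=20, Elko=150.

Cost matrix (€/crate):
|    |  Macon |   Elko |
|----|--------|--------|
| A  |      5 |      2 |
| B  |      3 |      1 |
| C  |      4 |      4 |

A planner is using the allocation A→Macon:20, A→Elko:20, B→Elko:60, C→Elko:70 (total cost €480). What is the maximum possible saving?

Current plan cost = 20·5 + 20·2 + 60·1 + 70·4 = €480.
Optimal plan:
  A→Elko: 40 × €2 = €80
  B→Elko: 60 × €1 = €60
  C→Macon: 20 × €4 = €80
  C→Elko: 50 × €4 = €200
Optimal cost = €420.
Saving = 480 − 420 = €60.

60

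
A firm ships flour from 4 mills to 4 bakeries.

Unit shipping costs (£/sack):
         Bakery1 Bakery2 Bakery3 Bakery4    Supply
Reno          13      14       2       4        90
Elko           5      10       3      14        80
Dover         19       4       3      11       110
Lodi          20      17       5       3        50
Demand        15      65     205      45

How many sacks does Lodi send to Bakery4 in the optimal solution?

The minimum-cost plan:
  Reno->Bakery3: 90 × £2 = £180
  Elko->Bakery1: 15 × £5 = £75
  Elko->Bakery3: 65 × £3 = £195
  Dover->Bakery2: 65 × £4 = £260
  Dover->Bakery3: 45 × £3 = £135
  Lodi->Bakery3: 5 × £5 = £25
  Lodi->Bakery4: 45 × £3 = £135
Total cost = £1005.
So Lodi→Bakery4 carries 45 sacks.

45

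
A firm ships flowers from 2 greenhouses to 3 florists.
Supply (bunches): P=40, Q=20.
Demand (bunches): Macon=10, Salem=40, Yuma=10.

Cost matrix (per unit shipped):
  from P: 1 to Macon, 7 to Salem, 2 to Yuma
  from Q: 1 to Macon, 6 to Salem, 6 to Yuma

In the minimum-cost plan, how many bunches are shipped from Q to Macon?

0

The minimum-cost plan:
  P–Macon: 10 × 1 = 10
  P–Salem: 20 × 7 = 140
  P–Yuma: 10 × 2 = 20
  Q–Salem: 20 × 6 = 120
Total cost = 290.
The route Q→Macon is not used.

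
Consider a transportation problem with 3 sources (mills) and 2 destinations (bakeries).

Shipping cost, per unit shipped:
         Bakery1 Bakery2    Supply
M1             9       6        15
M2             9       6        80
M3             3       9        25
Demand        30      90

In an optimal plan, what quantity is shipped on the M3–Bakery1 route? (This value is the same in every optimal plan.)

25

Optimal shipments:
  M1->Bakery2: 15 × 6 = 90
  M2->Bakery1: 5 × 9 = 45
  M2->Bakery2: 75 × 6 = 450
  M3->Bakery1: 25 × 3 = 75
Total cost = 660.
So M3→Bakery1 carries 25 sacks.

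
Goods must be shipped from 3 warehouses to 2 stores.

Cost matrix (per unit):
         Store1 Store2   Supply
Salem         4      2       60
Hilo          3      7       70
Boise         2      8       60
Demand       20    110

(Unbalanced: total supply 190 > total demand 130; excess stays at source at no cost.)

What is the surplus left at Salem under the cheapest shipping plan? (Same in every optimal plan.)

Minimum-cost shipments:
  Salem–Store2: 60 × 2 = 120
  Hilo–Store2: 50 × 7 = 350
  Boise–Store1: 20 × 2 = 40
Total cost = 510.
Salem ships 60 of its 60, leaving 0.

0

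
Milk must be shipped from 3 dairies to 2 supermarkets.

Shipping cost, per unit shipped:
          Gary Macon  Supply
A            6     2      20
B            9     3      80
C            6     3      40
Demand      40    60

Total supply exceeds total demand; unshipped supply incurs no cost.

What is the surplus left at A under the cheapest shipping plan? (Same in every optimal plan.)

0

An optimal plan:
  A–Macon: 20 × 2 = 40
  B–Macon: 40 × 3 = 120
  C–Gary: 40 × 6 = 240
Total cost = 400.
A ships 20 of its 20, leaving 0.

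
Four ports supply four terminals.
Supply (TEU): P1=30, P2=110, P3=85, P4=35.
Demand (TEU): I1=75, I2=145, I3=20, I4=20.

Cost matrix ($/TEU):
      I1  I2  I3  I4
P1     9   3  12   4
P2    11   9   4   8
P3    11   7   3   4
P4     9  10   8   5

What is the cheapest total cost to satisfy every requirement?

1910

A cheapest plan:
  P1–I2: 30 × $3 = $90
  P2–I1: 40 × $11 = $440
  P2–I2: 50 × $9 = $450
  P2–I3: 20 × $4 = $80
  P3–I2: 65 × $7 = $455
  P3–I4: 20 × $4 = $80
  P4–I1: 35 × $9 = $315
Total = 90 + 440 + 450 + 80 + 455 + 80 + 315 = $1910.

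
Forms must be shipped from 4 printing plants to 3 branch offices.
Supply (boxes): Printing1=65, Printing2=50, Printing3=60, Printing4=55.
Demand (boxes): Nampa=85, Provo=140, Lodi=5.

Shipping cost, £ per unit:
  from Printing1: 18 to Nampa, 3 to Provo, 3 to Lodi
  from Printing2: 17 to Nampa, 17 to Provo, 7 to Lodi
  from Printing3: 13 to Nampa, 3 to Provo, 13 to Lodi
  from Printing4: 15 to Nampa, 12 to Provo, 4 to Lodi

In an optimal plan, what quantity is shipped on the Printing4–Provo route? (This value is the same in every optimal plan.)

15

Solving gives:
  Printing1 to Provo: 65 × £3 = £195
  Printing2 to Nampa: 50 × £17 = £850
  Printing3 to Provo: 60 × £3 = £180
  Printing4 to Nampa: 35 × £15 = £525
  Printing4 to Provo: 15 × £12 = £180
  Printing4 to Lodi: 5 × £4 = £20
Total cost = £1950.
So Printing4→Provo carries 15 boxes.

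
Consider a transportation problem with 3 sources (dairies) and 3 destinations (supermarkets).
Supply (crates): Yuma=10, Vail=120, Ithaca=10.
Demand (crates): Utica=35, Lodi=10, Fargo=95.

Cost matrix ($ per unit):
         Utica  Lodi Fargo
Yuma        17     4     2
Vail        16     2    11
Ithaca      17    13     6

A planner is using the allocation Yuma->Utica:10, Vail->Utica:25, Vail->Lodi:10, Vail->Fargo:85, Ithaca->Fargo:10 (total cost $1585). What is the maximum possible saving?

100

Current plan cost = 10·17 + 25·16 + 10·2 + 85·11 + 10·6 = $1585.
Optimal plan:
  Yuma->Fargo: 10 crates
  Vail->Utica: 35 crates
  Vail->Lodi: 10 crates
  Vail->Fargo: 75 crates
  Ithaca->Fargo: 10 crates
Optimal cost = $1485.
Saving = 1585 − 1485 = $100.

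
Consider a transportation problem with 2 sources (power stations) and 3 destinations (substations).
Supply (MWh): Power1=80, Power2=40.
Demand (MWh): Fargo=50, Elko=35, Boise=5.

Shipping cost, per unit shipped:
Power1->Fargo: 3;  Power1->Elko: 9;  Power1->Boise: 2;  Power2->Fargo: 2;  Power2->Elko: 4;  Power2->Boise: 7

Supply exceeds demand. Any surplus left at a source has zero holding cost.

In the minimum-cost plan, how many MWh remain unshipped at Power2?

0

Minimum-cost shipments:
  Power1->Fargo: 45 × 3 = 135
  Power1->Boise: 5 × 2 = 10
  Power2->Fargo: 5 × 2 = 10
  Power2->Elko: 35 × 4 = 140
Total cost = 295.
Power2 ships 40 of its 40, leaving 0.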